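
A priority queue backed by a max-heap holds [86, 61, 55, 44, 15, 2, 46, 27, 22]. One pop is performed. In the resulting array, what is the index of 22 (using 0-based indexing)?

remove root 86; move last element 22 to root → [22, 61, 55, 44, 15, 2, 46, 27]
22 vs larger child 61 at index 1, swap → [61, 22, 55, 44, 15, 2, 46, 27]
22 vs larger child 44 at index 3, swap → [61, 44, 55, 22, 15, 2, 46, 27]
22 vs only child 27 at index 7, swap → [61, 44, 55, 27, 15, 2, 46, 22]
resulting array: [61, 44, 55, 27, 15, 2, 46, 22]

7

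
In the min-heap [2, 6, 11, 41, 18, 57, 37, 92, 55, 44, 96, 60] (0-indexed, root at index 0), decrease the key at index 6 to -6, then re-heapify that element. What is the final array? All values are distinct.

[-6, 6, 2, 41, 18, 57, 11, 92, 55, 44, 96, 60]

set index 6 from 37 to -6 → [2, 6, 11, 41, 18, 57, -6, 92, 55, 44, 96, 60]
-6 < parent 11 at index 2, swap → [2, 6, -6, 41, 18, 57, 11, 92, 55, 44, 96, 60]
-6 < parent 2 at index 0, swap → [-6, 6, 2, 41, 18, 57, 11, 92, 55, 44, 96, 60]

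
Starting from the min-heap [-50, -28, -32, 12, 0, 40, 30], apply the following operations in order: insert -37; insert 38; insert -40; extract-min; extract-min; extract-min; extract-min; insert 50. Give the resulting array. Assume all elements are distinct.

[-28, 0, 30, 12, 38, 40, 50]

insert -37:
  append -37 at index 7 → [-50, -28, -32, 12, 0, 40, 30, -37]
  -37 < parent 12 at index 3, swap → [-50, -28, -32, -37, 0, 40, 30, 12]
  -37 < parent -28 at index 1, swap → [-50, -37, -32, -28, 0, 40, 30, 12]
insert 38:
  append 38 at index 8 → [-50, -37, -32, -28, 0, 40, 30, 12, 38] (no swap needed)
insert -40:
  append -40 at index 9 → [-50, -37, -32, -28, 0, 40, 30, 12, 38, -40]
  -40 < parent 0 at index 4, swap → [-50, -37, -32, -28, -40, 40, 30, 12, 38, 0]
  -40 < parent -37 at index 1, swap → [-50, -40, -32, -28, -37, 40, 30, 12, 38, 0]
extract-min → returns -50:
  remove root -50; move last element 0 to root → [0, -40, -32, -28, -37, 40, 30, 12, 38]
  0 vs smaller child -40 at index 1, swap → [-40, 0, -32, -28, -37, 40, 30, 12, 38]
  0 vs smaller child -37 at index 4, swap → [-40, -37, -32, -28, 0, 40, 30, 12, 38]
extract-min → returns -40:
  remove root -40; move last element 38 to root → [38, -37, -32, -28, 0, 40, 30, 12]
  38 vs smaller child -37 at index 1, swap → [-37, 38, -32, -28, 0, 40, 30, 12]
  38 vs smaller child -28 at index 3, swap → [-37, -28, -32, 38, 0, 40, 30, 12]
  38 vs only child 12 at index 7, swap → [-37, -28, -32, 12, 0, 40, 30, 38]
extract-min → returns -37:
  remove root -37; move last element 38 to root → [38, -28, -32, 12, 0, 40, 30]
  38 vs smaller child -32 at index 2, swap → [-32, -28, 38, 12, 0, 40, 30]
  38 vs smaller child 30 at index 6, swap → [-32, -28, 30, 12, 0, 40, 38]
extract-min → returns -32:
  remove root -32; move last element 38 to root → [38, -28, 30, 12, 0, 40]
  38 vs smaller child -28 at index 1, swap → [-28, 38, 30, 12, 0, 40]
  38 vs smaller child 0 at index 4, swap → [-28, 0, 30, 12, 38, 40]
insert 50:
  append 50 at index 6 → [-28, 0, 30, 12, 38, 40, 50] (no swap needed)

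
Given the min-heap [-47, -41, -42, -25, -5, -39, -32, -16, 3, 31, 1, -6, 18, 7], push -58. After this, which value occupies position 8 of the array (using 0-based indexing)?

append -58 at index 14 → [-47, -41, -42, -25, -5, -39, -32, -16, 3, 31, 1, -6, 18, 7, -58]
-58 < parent -32 at index 6, swap → [-47, -41, -42, -25, -5, -39, -58, -16, 3, 31, 1, -6, 18, 7, -32]
-58 < parent -42 at index 2, swap → [-47, -41, -58, -25, -5, -39, -42, -16, 3, 31, 1, -6, 18, 7, -32]
-58 < parent -47 at index 0, swap → [-58, -41, -47, -25, -5, -39, -42, -16, 3, 31, 1, -6, 18, 7, -32]
resulting array: [-58, -41, -47, -25, -5, -39, -42, -16, 3, 31, 1, -6, 18, 7, -32]

3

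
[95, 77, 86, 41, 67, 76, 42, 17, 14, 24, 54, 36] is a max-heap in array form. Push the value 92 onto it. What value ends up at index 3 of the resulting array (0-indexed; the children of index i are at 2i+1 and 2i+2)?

append 92 at index 12 → [95, 77, 86, 41, 67, 76, 42, 17, 14, 24, 54, 36, 92]
92 > parent 76 at index 5, swap → [95, 77, 86, 41, 67, 92, 42, 17, 14, 24, 54, 36, 76]
92 > parent 86 at index 2, swap → [95, 77, 92, 41, 67, 86, 42, 17, 14, 24, 54, 36, 76]
resulting array: [95, 77, 92, 41, 67, 86, 42, 17, 14, 24, 54, 36, 76]

41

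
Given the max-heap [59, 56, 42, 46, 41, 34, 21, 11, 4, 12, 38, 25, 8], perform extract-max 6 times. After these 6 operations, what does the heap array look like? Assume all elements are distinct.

[34, 12, 25, 11, 4, 8, 21]

extract-max #1 returns 59:
  remove root 59; move last element 8 to root → [8, 56, 42, 46, 41, 34, 21, 11, 4, 12, 38, 25]
  8 vs larger child 56 at index 1, swap → [56, 8, 42, 46, 41, 34, 21, 11, 4, 12, 38, 25]
  8 vs larger child 46 at index 3, swap → [56, 46, 42, 8, 41, 34, 21, 11, 4, 12, 38, 25]
  8 vs larger child 11 at index 7, swap → [56, 46, 42, 11, 41, 34, 21, 8, 4, 12, 38, 25]
extract-max #2 returns 56:
  remove root 56; move last element 25 to root → [25, 46, 42, 11, 41, 34, 21, 8, 4, 12, 38]
  25 vs larger child 46 at index 1, swap → [46, 25, 42, 11, 41, 34, 21, 8, 4, 12, 38]
  25 vs larger child 41 at index 4, swap → [46, 41, 42, 11, 25, 34, 21, 8, 4, 12, 38]
  25 vs larger child 38 at index 10, swap → [46, 41, 42, 11, 38, 34, 21, 8, 4, 12, 25]
extract-max #3 returns 46:
  remove root 46; move last element 25 to root → [25, 41, 42, 11, 38, 34, 21, 8, 4, 12]
  25 vs larger child 42 at index 2, swap → [42, 41, 25, 11, 38, 34, 21, 8, 4, 12]
  25 vs larger child 34 at index 5, swap → [42, 41, 34, 11, 38, 25, 21, 8, 4, 12]
extract-max #4 returns 42:
  remove root 42; move last element 12 to root → [12, 41, 34, 11, 38, 25, 21, 8, 4]
  12 vs larger child 41 at index 1, swap → [41, 12, 34, 11, 38, 25, 21, 8, 4]
  12 vs larger child 38 at index 4, swap → [41, 38, 34, 11, 12, 25, 21, 8, 4]
extract-max #5 returns 41:
  remove root 41; move last element 4 to root → [4, 38, 34, 11, 12, 25, 21, 8]
  4 vs larger child 38 at index 1, swap → [38, 4, 34, 11, 12, 25, 21, 8]
  4 vs larger child 12 at index 4, swap → [38, 12, 34, 11, 4, 25, 21, 8]
extract-max #6 returns 38:
  remove root 38; move last element 8 to root → [8, 12, 34, 11, 4, 25, 21]
  8 vs larger child 34 at index 2, swap → [34, 12, 8, 11, 4, 25, 21]
  8 vs larger child 25 at index 5, swap → [34, 12, 25, 11, 4, 8, 21]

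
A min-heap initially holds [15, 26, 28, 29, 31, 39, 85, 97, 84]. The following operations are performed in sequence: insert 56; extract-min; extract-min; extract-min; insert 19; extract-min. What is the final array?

insert 56:
  append 56 at index 9 → [15, 26, 28, 29, 31, 39, 85, 97, 84, 56] (no swap needed)
extract-min → returns 15:
  remove root 15; move last element 56 to root → [56, 26, 28, 29, 31, 39, 85, 97, 84]
  56 vs smaller child 26 at index 1, swap → [26, 56, 28, 29, 31, 39, 85, 97, 84]
  56 vs smaller child 29 at index 3, swap → [26, 29, 28, 56, 31, 39, 85, 97, 84]
extract-min → returns 26:
  remove root 26; move last element 84 to root → [84, 29, 28, 56, 31, 39, 85, 97]
  84 vs smaller child 28 at index 2, swap → [28, 29, 84, 56, 31, 39, 85, 97]
  84 vs smaller child 39 at index 5, swap → [28, 29, 39, 56, 31, 84, 85, 97]
extract-min → returns 28:
  remove root 28; move last element 97 to root → [97, 29, 39, 56, 31, 84, 85]
  97 vs smaller child 29 at index 1, swap → [29, 97, 39, 56, 31, 84, 85]
  97 vs smaller child 31 at index 4, swap → [29, 31, 39, 56, 97, 84, 85]
insert 19:
  append 19 at index 7 → [29, 31, 39, 56, 97, 84, 85, 19]
  19 < parent 56 at index 3, swap → [29, 31, 39, 19, 97, 84, 85, 56]
  19 < parent 31 at index 1, swap → [29, 19, 39, 31, 97, 84, 85, 56]
  19 < parent 29 at index 0, swap → [19, 29, 39, 31, 97, 84, 85, 56]
extract-min → returns 19:
  remove root 19; move last element 56 to root → [56, 29, 39, 31, 97, 84, 85]
  56 vs smaller child 29 at index 1, swap → [29, 56, 39, 31, 97, 84, 85]
  56 vs smaller child 31 at index 3, swap → [29, 31, 39, 56, 97, 84, 85]

[29, 31, 39, 56, 97, 84, 85]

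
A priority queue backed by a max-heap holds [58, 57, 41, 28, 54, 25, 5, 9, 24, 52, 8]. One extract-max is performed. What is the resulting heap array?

[57, 54, 41, 28, 52, 25, 5, 9, 24, 8]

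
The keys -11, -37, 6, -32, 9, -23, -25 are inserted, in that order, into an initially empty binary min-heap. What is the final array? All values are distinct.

[-37, -32, -25, -11, 9, 6, -23]

Insert -11:
  append -11 at index 0 → [-11] (no swap needed)
Insert -37:
  append -37 at index 1 → [-11, -37]
  -37 < parent -11 at index 0, swap → [-37, -11]
Insert 6:
  append 6 at index 2 → [-37, -11, 6] (no swap needed)
Insert -32:
  append -32 at index 3 → [-37, -11, 6, -32]
  -32 < parent -11 at index 1, swap → [-37, -32, 6, -11]
Insert 9:
  append 9 at index 4 → [-37, -32, 6, -11, 9] (no swap needed)
Insert -23:
  append -23 at index 5 → [-37, -32, 6, -11, 9, -23]
  -23 < parent 6 at index 2, swap → [-37, -32, -23, -11, 9, 6]
Insert -25:
  append -25 at index 6 → [-37, -32, -23, -11, 9, 6, -25]
  -25 < parent -23 at index 2, swap → [-37, -32, -25, -11, 9, 6, -23]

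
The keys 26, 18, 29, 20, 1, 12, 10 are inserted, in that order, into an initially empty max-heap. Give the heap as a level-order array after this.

[29, 20, 26, 18, 1, 12, 10]

Insert 26:
  append 26 at index 0 → [26] (no swap needed)
Insert 18:
  append 18 at index 1 → [26, 18] (no swap needed)
Insert 29:
  append 29 at index 2 → [26, 18, 29]
  29 > parent 26 at index 0, swap → [29, 18, 26]
Insert 20:
  append 20 at index 3 → [29, 18, 26, 20]
  20 > parent 18 at index 1, swap → [29, 20, 26, 18]
Insert 1:
  append 1 at index 4 → [29, 20, 26, 18, 1] (no swap needed)
Insert 12:
  append 12 at index 5 → [29, 20, 26, 18, 1, 12] (no swap needed)
Insert 10:
  append 10 at index 6 → [29, 20, 26, 18, 1, 12, 10] (no swap needed)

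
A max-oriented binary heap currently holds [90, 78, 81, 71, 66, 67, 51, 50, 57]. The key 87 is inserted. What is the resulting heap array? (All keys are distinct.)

[90, 87, 81, 71, 78, 67, 51, 50, 57, 66]

append 87 at index 9 → [90, 78, 81, 71, 66, 67, 51, 50, 57, 87]
87 > parent 66 at index 4, swap → [90, 78, 81, 71, 87, 67, 51, 50, 57, 66]
87 > parent 78 at index 1, swap → [90, 87, 81, 71, 78, 67, 51, 50, 57, 66]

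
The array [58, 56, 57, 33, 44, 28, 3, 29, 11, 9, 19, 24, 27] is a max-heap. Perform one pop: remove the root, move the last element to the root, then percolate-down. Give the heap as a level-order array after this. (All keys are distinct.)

[57, 56, 28, 33, 44, 27, 3, 29, 11, 9, 19, 24]

remove root 58; move last element 27 to root → [27, 56, 57, 33, 44, 28, 3, 29, 11, 9, 19, 24]
27 vs larger child 57 at index 2, swap → [57, 56, 27, 33, 44, 28, 3, 29, 11, 9, 19, 24]
27 vs larger child 28 at index 5, swap → [57, 56, 28, 33, 44, 27, 3, 29, 11, 9, 19, 24]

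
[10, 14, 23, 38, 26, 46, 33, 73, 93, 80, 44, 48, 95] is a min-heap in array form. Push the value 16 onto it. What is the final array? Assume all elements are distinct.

[10, 14, 16, 38, 26, 46, 23, 73, 93, 80, 44, 48, 95, 33]

append 16 at index 13 → [10, 14, 23, 38, 26, 46, 33, 73, 93, 80, 44, 48, 95, 16]
16 < parent 33 at index 6, swap → [10, 14, 23, 38, 26, 46, 16, 73, 93, 80, 44, 48, 95, 33]
16 < parent 23 at index 2, swap → [10, 14, 16, 38, 26, 46, 23, 73, 93, 80, 44, 48, 95, 33]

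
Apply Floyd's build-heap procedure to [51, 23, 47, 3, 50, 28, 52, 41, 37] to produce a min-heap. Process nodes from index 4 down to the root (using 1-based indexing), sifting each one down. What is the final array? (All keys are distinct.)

[3, 23, 28, 37, 50, 47, 52, 41, 51]

sift down from index 4: already satisfies heap property
sift down from index 3:
  47 vs smaller child 28 at index 6, swap → [51, 23, 28, 3, 50, 47, 52, 41, 37]
sift down from index 2:
  23 vs smaller child 3 at index 4, swap → [51, 3, 28, 23, 50, 47, 52, 41, 37]
sift down from index 1:
  51 vs smaller child 3 at index 2, swap → [3, 51, 28, 23, 50, 47, 52, 41, 37]
  51 vs smaller child 23 at index 4, swap → [3, 23, 28, 51, 50, 47, 52, 41, 37]
  51 vs smaller child 37 at index 9, swap → [3, 23, 28, 37, 50, 47, 52, 41, 51]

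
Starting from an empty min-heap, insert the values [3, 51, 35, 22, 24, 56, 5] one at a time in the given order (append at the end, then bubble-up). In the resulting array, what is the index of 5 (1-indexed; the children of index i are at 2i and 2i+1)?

Insert 3:
  append 3 at index 1 → [3] (no swap needed)
Insert 51:
  append 51 at index 2 → [3, 51] (no swap needed)
Insert 35:
  append 35 at index 3 → [3, 51, 35] (no swap needed)
Insert 22:
  append 22 at index 4 → [3, 51, 35, 22]
  22 < parent 51 at index 2, swap → [3, 22, 35, 51]
Insert 24:
  append 24 at index 5 → [3, 22, 35, 51, 24] (no swap needed)
Insert 56:
  append 56 at index 6 → [3, 22, 35, 51, 24, 56] (no swap needed)
Insert 5:
  append 5 at index 7 → [3, 22, 35, 51, 24, 56, 5]
  5 < parent 35 at index 3, swap → [3, 22, 5, 51, 24, 56, 35]
resulting array: [3, 22, 5, 51, 24, 56, 35]

3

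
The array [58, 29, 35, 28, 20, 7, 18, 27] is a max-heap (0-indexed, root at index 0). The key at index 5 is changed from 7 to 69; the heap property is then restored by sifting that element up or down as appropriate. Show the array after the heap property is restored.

set index 5 from 7 to 69 → [58, 29, 35, 28, 20, 69, 18, 27]
69 > parent 35 at index 2, swap → [58, 29, 69, 28, 20, 35, 18, 27]
69 > parent 58 at index 0, swap → [69, 29, 58, 28, 20, 35, 18, 27]

[69, 29, 58, 28, 20, 35, 18, 27]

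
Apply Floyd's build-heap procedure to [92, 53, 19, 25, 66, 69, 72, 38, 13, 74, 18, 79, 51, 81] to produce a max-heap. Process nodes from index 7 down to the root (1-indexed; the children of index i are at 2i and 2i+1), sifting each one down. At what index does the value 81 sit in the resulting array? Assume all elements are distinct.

3

sift down from index 7:
  72 vs only child 81 at index 14, swap → [92, 53, 19, 25, 66, 69, 81, 38, 13, 74, 18, 79, 51, 72]
sift down from index 6:
  69 vs larger child 79 at index 12, swap → [92, 53, 19, 25, 66, 79, 81, 38, 13, 74, 18, 69, 51, 72]
sift down from index 5:
  66 vs larger child 74 at index 10, swap → [92, 53, 19, 25, 74, 79, 81, 38, 13, 66, 18, 69, 51, 72]
sift down from index 4:
  25 vs larger child 38 at index 8, swap → [92, 53, 19, 38, 74, 79, 81, 25, 13, 66, 18, 69, 51, 72]
sift down from index 3:
  19 vs larger child 81 at index 7, swap → [92, 53, 81, 38, 74, 79, 19, 25, 13, 66, 18, 69, 51, 72]
  19 vs only child 72 at index 14, swap → [92, 53, 81, 38, 74, 79, 72, 25, 13, 66, 18, 69, 51, 19]
sift down from index 2:
  53 vs larger child 74 at index 5, swap → [92, 74, 81, 38, 53, 79, 72, 25, 13, 66, 18, 69, 51, 19]
  53 vs larger child 66 at index 10, swap → [92, 74, 81, 38, 66, 79, 72, 25, 13, 53, 18, 69, 51, 19]
sift down from index 1: already satisfies heap property
resulting array: [92, 74, 81, 38, 66, 79, 72, 25, 13, 53, 18, 69, 51, 19]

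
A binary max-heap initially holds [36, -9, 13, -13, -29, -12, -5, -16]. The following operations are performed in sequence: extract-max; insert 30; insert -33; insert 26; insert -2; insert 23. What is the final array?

extract-max → returns 36:
  remove root 36; move last element -16 to root → [-16, -9, 13, -13, -29, -12, -5]
  -16 vs larger child 13 at index 2, swap → [13, -9, -16, -13, -29, -12, -5]
  -16 vs larger child -5 at index 6, swap → [13, -9, -5, -13, -29, -12, -16]
insert 30:
  append 30 at index 7 → [13, -9, -5, -13, -29, -12, -16, 30]
  30 > parent -13 at index 3, swap → [13, -9, -5, 30, -29, -12, -16, -13]
  30 > parent -9 at index 1, swap → [13, 30, -5, -9, -29, -12, -16, -13]
  30 > parent 13 at index 0, swap → [30, 13, -5, -9, -29, -12, -16, -13]
insert -33:
  append -33 at index 8 → [30, 13, -5, -9, -29, -12, -16, -13, -33] (no swap needed)
insert 26:
  append 26 at index 9 → [30, 13, -5, -9, -29, -12, -16, -13, -33, 26]
  26 > parent -29 at index 4, swap → [30, 13, -5, -9, 26, -12, -16, -13, -33, -29]
  26 > parent 13 at index 1, swap → [30, 26, -5, -9, 13, -12, -16, -13, -33, -29]
insert -2:
  append -2 at index 10 → [30, 26, -5, -9, 13, -12, -16, -13, -33, -29, -2] (no swap needed)
insert 23:
  append 23 at index 11 → [30, 26, -5, -9, 13, -12, -16, -13, -33, -29, -2, 23]
  23 > parent -12 at index 5, swap → [30, 26, -5, -9, 13, 23, -16, -13, -33, -29, -2, -12]
  23 > parent -5 at index 2, swap → [30, 26, 23, -9, 13, -5, -16, -13, -33, -29, -2, -12]

[30, 26, 23, -9, 13, -5, -16, -13, -33, -29, -2, -12]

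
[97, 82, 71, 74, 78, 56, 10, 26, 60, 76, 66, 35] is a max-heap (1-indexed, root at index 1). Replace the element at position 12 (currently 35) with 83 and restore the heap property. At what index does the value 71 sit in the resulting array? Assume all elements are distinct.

set index 12 from 35 to 83 → [97, 82, 71, 74, 78, 56, 10, 26, 60, 76, 66, 83]
83 > parent 56 at index 6, swap → [97, 82, 71, 74, 78, 83, 10, 26, 60, 76, 66, 56]
83 > parent 71 at index 3, swap → [97, 82, 83, 74, 78, 71, 10, 26, 60, 76, 66, 56]
resulting array: [97, 82, 83, 74, 78, 71, 10, 26, 60, 76, 66, 56]

6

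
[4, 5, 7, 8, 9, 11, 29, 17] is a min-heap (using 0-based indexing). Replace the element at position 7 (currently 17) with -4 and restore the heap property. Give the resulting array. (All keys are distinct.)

[-4, 4, 7, 5, 9, 11, 29, 8]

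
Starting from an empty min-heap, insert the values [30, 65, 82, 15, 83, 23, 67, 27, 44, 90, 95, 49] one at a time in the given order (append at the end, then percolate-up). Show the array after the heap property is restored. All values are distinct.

[15, 27, 23, 30, 83, 49, 67, 65, 44, 90, 95, 82]

Insert 30:
  append 30 at index 0 → [30] (no swap needed)
Insert 65:
  append 65 at index 1 → [30, 65] (no swap needed)
Insert 82:
  append 82 at index 2 → [30, 65, 82] (no swap needed)
Insert 15:
  append 15 at index 3 → [30, 65, 82, 15]
  15 < parent 65 at index 1, swap → [30, 15, 82, 65]
  15 < parent 30 at index 0, swap → [15, 30, 82, 65]
Insert 83:
  append 83 at index 4 → [15, 30, 82, 65, 83] (no swap needed)
Insert 23:
  append 23 at index 5 → [15, 30, 82, 65, 83, 23]
  23 < parent 82 at index 2, swap → [15, 30, 23, 65, 83, 82]
Insert 67:
  append 67 at index 6 → [15, 30, 23, 65, 83, 82, 67] (no swap needed)
Insert 27:
  append 27 at index 7 → [15, 30, 23, 65, 83, 82, 67, 27]
  27 < parent 65 at index 3, swap → [15, 30, 23, 27, 83, 82, 67, 65]
  27 < parent 30 at index 1, swap → [15, 27, 23, 30, 83, 82, 67, 65]
Insert 44:
  append 44 at index 8 → [15, 27, 23, 30, 83, 82, 67, 65, 44] (no swap needed)
Insert 90:
  append 90 at index 9 → [15, 27, 23, 30, 83, 82, 67, 65, 44, 90] (no swap needed)
Insert 95:
  append 95 at index 10 → [15, 27, 23, 30, 83, 82, 67, 65, 44, 90, 95] (no swap needed)
Insert 49:
  append 49 at index 11 → [15, 27, 23, 30, 83, 82, 67, 65, 44, 90, 95, 49]
  49 < parent 82 at index 5, swap → [15, 27, 23, 30, 83, 49, 67, 65, 44, 90, 95, 82]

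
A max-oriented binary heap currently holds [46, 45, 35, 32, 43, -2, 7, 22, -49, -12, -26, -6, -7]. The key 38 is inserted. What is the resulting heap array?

[46, 45, 38, 32, 43, -2, 35, 22, -49, -12, -26, -6, -7, 7]

append 38 at index 13 → [46, 45, 35, 32, 43, -2, 7, 22, -49, -12, -26, -6, -7, 38]
38 > parent 7 at index 6, swap → [46, 45, 35, 32, 43, -2, 38, 22, -49, -12, -26, -6, -7, 7]
38 > parent 35 at index 2, swap → [46, 45, 38, 32, 43, -2, 35, 22, -49, -12, -26, -6, -7, 7]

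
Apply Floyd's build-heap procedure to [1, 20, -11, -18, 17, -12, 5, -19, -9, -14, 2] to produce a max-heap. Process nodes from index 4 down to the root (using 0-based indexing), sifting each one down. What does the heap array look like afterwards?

sift down from index 4: already satisfies heap property
sift down from index 3:
  -18 vs larger child -9 at index 8, swap → [1, 20, -11, -9, 17, -12, 5, -19, -18, -14, 2]
sift down from index 2:
  -11 vs larger child 5 at index 6, swap → [1, 20, 5, -9, 17, -12, -11, -19, -18, -14, 2]
sift down from index 1: already satisfies heap property
sift down from index 0:
  1 vs larger child 20 at index 1, swap → [20, 1, 5, -9, 17, -12, -11, -19, -18, -14, 2]
  1 vs larger child 17 at index 4, swap → [20, 17, 5, -9, 1, -12, -11, -19, -18, -14, 2]
  1 vs larger child 2 at index 10, swap → [20, 17, 5, -9, 2, -12, -11, -19, -18, -14, 1]

[20, 17, 5, -9, 2, -12, -11, -19, -18, -14, 1]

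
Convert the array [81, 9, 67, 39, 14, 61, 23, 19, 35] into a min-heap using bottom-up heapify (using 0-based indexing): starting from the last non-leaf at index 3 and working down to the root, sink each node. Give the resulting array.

[9, 14, 23, 19, 81, 61, 67, 39, 35]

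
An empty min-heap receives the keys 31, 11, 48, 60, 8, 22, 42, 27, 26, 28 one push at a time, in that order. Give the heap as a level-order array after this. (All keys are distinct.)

[8, 11, 22, 26, 28, 48, 42, 60, 27, 31]

Insert 31:
  append 31 at index 0 → [31] (no swap needed)
Insert 11:
  append 11 at index 1 → [31, 11]
  11 < parent 31 at index 0, swap → [11, 31]
Insert 48:
  append 48 at index 2 → [11, 31, 48] (no swap needed)
Insert 60:
  append 60 at index 3 → [11, 31, 48, 60] (no swap needed)
Insert 8:
  append 8 at index 4 → [11, 31, 48, 60, 8]
  8 < parent 31 at index 1, swap → [11, 8, 48, 60, 31]
  8 < parent 11 at index 0, swap → [8, 11, 48, 60, 31]
Insert 22:
  append 22 at index 5 → [8, 11, 48, 60, 31, 22]
  22 < parent 48 at index 2, swap → [8, 11, 22, 60, 31, 48]
Insert 42:
  append 42 at index 6 → [8, 11, 22, 60, 31, 48, 42] (no swap needed)
Insert 27:
  append 27 at index 7 → [8, 11, 22, 60, 31, 48, 42, 27]
  27 < parent 60 at index 3, swap → [8, 11, 22, 27, 31, 48, 42, 60]
Insert 26:
  append 26 at index 8 → [8, 11, 22, 27, 31, 48, 42, 60, 26]
  26 < parent 27 at index 3, swap → [8, 11, 22, 26, 31, 48, 42, 60, 27]
Insert 28:
  append 28 at index 9 → [8, 11, 22, 26, 31, 48, 42, 60, 27, 28]
  28 < parent 31 at index 4, swap → [8, 11, 22, 26, 28, 48, 42, 60, 27, 31]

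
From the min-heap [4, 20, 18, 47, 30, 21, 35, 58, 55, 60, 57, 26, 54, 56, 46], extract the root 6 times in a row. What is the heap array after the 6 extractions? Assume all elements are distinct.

extract-min #1 returns 4:
  remove root 4; move last element 46 to root → [46, 20, 18, 47, 30, 21, 35, 58, 55, 60, 57, 26, 54, 56]
  46 vs smaller child 18 at index 2, swap → [18, 20, 46, 47, 30, 21, 35, 58, 55, 60, 57, 26, 54, 56]
  46 vs smaller child 21 at index 5, swap → [18, 20, 21, 47, 30, 46, 35, 58, 55, 60, 57, 26, 54, 56]
  46 vs smaller child 26 at index 11, swap → [18, 20, 21, 47, 30, 26, 35, 58, 55, 60, 57, 46, 54, 56]
extract-min #2 returns 18:
  remove root 18; move last element 56 to root → [56, 20, 21, 47, 30, 26, 35, 58, 55, 60, 57, 46, 54]
  56 vs smaller child 20 at index 1, swap → [20, 56, 21, 47, 30, 26, 35, 58, 55, 60, 57, 46, 54]
  56 vs smaller child 30 at index 4, swap → [20, 30, 21, 47, 56, 26, 35, 58, 55, 60, 57, 46, 54]
extract-min #3 returns 20:
  remove root 20; move last element 54 to root → [54, 30, 21, 47, 56, 26, 35, 58, 55, 60, 57, 46]
  54 vs smaller child 21 at index 2, swap → [21, 30, 54, 47, 56, 26, 35, 58, 55, 60, 57, 46]
  54 vs smaller child 26 at index 5, swap → [21, 30, 26, 47, 56, 54, 35, 58, 55, 60, 57, 46]
  54 vs only child 46 at index 11, swap → [21, 30, 26, 47, 56, 46, 35, 58, 55, 60, 57, 54]
extract-min #4 returns 21:
  remove root 21; move last element 54 to root → [54, 30, 26, 47, 56, 46, 35, 58, 55, 60, 57]
  54 vs smaller child 26 at index 2, swap → [26, 30, 54, 47, 56, 46, 35, 58, 55, 60, 57]
  54 vs smaller child 35 at index 6, swap → [26, 30, 35, 47, 56, 46, 54, 58, 55, 60, 57]
extract-min #5 returns 26:
  remove root 26; move last element 57 to root → [57, 30, 35, 47, 56, 46, 54, 58, 55, 60]
  57 vs smaller child 30 at index 1, swap → [30, 57, 35, 47, 56, 46, 54, 58, 55, 60]
  57 vs smaller child 47 at index 3, swap → [30, 47, 35, 57, 56, 46, 54, 58, 55, 60]
  57 vs smaller child 55 at index 8, swap → [30, 47, 35, 55, 56, 46, 54, 58, 57, 60]
extract-min #6 returns 30:
  remove root 30; move last element 60 to root → [60, 47, 35, 55, 56, 46, 54, 58, 57]
  60 vs smaller child 35 at index 2, swap → [35, 47, 60, 55, 56, 46, 54, 58, 57]
  60 vs smaller child 46 at index 5, swap → [35, 47, 46, 55, 56, 60, 54, 58, 57]

[35, 47, 46, 55, 56, 60, 54, 58, 57]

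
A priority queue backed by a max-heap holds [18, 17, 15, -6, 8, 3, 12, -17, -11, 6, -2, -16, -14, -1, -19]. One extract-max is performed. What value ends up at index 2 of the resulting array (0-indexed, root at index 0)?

remove root 18; move last element -19 to root → [-19, 17, 15, -6, 8, 3, 12, -17, -11, 6, -2, -16, -14, -1]
-19 vs larger child 17 at index 1, swap → [17, -19, 15, -6, 8, 3, 12, -17, -11, 6, -2, -16, -14, -1]
-19 vs larger child 8 at index 4, swap → [17, 8, 15, -6, -19, 3, 12, -17, -11, 6, -2, -16, -14, -1]
-19 vs larger child 6 at index 9, swap → [17, 8, 15, -6, 6, 3, 12, -17, -11, -19, -2, -16, -14, -1]
resulting array: [17, 8, 15, -6, 6, 3, 12, -17, -11, -19, -2, -16, -14, -1]

15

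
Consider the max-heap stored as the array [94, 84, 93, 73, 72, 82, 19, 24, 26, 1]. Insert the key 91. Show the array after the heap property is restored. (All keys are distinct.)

append 91 at index 10 → [94, 84, 93, 73, 72, 82, 19, 24, 26, 1, 91]
91 > parent 72 at index 4, swap → [94, 84, 93, 73, 91, 82, 19, 24, 26, 1, 72]
91 > parent 84 at index 1, swap → [94, 91, 93, 73, 84, 82, 19, 24, 26, 1, 72]

[94, 91, 93, 73, 84, 82, 19, 24, 26, 1, 72]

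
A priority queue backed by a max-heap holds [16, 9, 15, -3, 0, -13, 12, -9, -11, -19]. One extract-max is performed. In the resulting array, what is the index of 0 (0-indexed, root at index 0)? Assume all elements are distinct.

4

remove root 16; move last element -19 to root → [-19, 9, 15, -3, 0, -13, 12, -9, -11]
-19 vs larger child 15 at index 2, swap → [15, 9, -19, -3, 0, -13, 12, -9, -11]
-19 vs larger child 12 at index 6, swap → [15, 9, 12, -3, 0, -13, -19, -9, -11]
resulting array: [15, 9, 12, -3, 0, -13, -19, -9, -11]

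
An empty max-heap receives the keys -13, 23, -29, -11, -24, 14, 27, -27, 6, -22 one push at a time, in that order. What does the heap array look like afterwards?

[27, 6, 23, -11, -22, -29, 14, -27, -13, -24]

Insert -13:
  append -13 at index 0 → [-13] (no swap needed)
Insert 23:
  append 23 at index 1 → [-13, 23]
  23 > parent -13 at index 0, swap → [23, -13]
Insert -29:
  append -29 at index 2 → [23, -13, -29] (no swap needed)
Insert -11:
  append -11 at index 3 → [23, -13, -29, -11]
  -11 > parent -13 at index 1, swap → [23, -11, -29, -13]
Insert -24:
  append -24 at index 4 → [23, -11, -29, -13, -24] (no swap needed)
Insert 14:
  append 14 at index 5 → [23, -11, -29, -13, -24, 14]
  14 > parent -29 at index 2, swap → [23, -11, 14, -13, -24, -29]
Insert 27:
  append 27 at index 6 → [23, -11, 14, -13, -24, -29, 27]
  27 > parent 14 at index 2, swap → [23, -11, 27, -13, -24, -29, 14]
  27 > parent 23 at index 0, swap → [27, -11, 23, -13, -24, -29, 14]
Insert -27:
  append -27 at index 7 → [27, -11, 23, -13, -24, -29, 14, -27] (no swap needed)
Insert 6:
  append 6 at index 8 → [27, -11, 23, -13, -24, -29, 14, -27, 6]
  6 > parent -13 at index 3, swap → [27, -11, 23, 6, -24, -29, 14, -27, -13]
  6 > parent -11 at index 1, swap → [27, 6, 23, -11, -24, -29, 14, -27, -13]
Insert -22:
  append -22 at index 9 → [27, 6, 23, -11, -24, -29, 14, -27, -13, -22]
  -22 > parent -24 at index 4, swap → [27, 6, 23, -11, -22, -29, 14, -27, -13, -24]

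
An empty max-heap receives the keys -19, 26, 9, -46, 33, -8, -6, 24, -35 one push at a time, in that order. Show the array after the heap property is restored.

Insert -19:
  append -19 at index 0 → [-19] (no swap needed)
Insert 26:
  append 26 at index 1 → [-19, 26]
  26 > parent -19 at index 0, swap → [26, -19]
Insert 9:
  append 9 at index 2 → [26, -19, 9] (no swap needed)
Insert -46:
  append -46 at index 3 → [26, -19, 9, -46] (no swap needed)
Insert 33:
  append 33 at index 4 → [26, -19, 9, -46, 33]
  33 > parent -19 at index 1, swap → [26, 33, 9, -46, -19]
  33 > parent 26 at index 0, swap → [33, 26, 9, -46, -19]
Insert -8:
  append -8 at index 5 → [33, 26, 9, -46, -19, -8] (no swap needed)
Insert -6:
  append -6 at index 6 → [33, 26, 9, -46, -19, -8, -6] (no swap needed)
Insert 24:
  append 24 at index 7 → [33, 26, 9, -46, -19, -8, -6, 24]
  24 > parent -46 at index 3, swap → [33, 26, 9, 24, -19, -8, -6, -46]
Insert -35:
  append -35 at index 8 → [33, 26, 9, 24, -19, -8, -6, -46, -35] (no swap needed)

[33, 26, 9, 24, -19, -8, -6, -46, -35]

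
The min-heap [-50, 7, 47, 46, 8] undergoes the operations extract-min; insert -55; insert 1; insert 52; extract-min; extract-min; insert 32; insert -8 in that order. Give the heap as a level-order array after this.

[-8, 8, 7, 46, 52, 47, 32]

extract-min → returns -50:
  remove root -50; move last element 8 to root → [8, 7, 47, 46]
  8 vs smaller child 7 at index 1, swap → [7, 8, 47, 46]
insert -55:
  append -55 at index 4 → [7, 8, 47, 46, -55]
  -55 < parent 8 at index 1, swap → [7, -55, 47, 46, 8]
  -55 < parent 7 at index 0, swap → [-55, 7, 47, 46, 8]
insert 1:
  append 1 at index 5 → [-55, 7, 47, 46, 8, 1]
  1 < parent 47 at index 2, swap → [-55, 7, 1, 46, 8, 47]
insert 52:
  append 52 at index 6 → [-55, 7, 1, 46, 8, 47, 52] (no swap needed)
extract-min → returns -55:
  remove root -55; move last element 52 to root → [52, 7, 1, 46, 8, 47]
  52 vs smaller child 1 at index 2, swap → [1, 7, 52, 46, 8, 47]
  52 vs only child 47 at index 5, swap → [1, 7, 47, 46, 8, 52]
extract-min → returns 1:
  remove root 1; move last element 52 to root → [52, 7, 47, 46, 8]
  52 vs smaller child 7 at index 1, swap → [7, 52, 47, 46, 8]
  52 vs smaller child 8 at index 4, swap → [7, 8, 47, 46, 52]
insert 32:
  append 32 at index 5 → [7, 8, 47, 46, 52, 32]
  32 < parent 47 at index 2, swap → [7, 8, 32, 46, 52, 47]
insert -8:
  append -8 at index 6 → [7, 8, 32, 46, 52, 47, -8]
  -8 < parent 32 at index 2, swap → [7, 8, -8, 46, 52, 47, 32]
  -8 < parent 7 at index 0, swap → [-8, 8, 7, 46, 52, 47, 32]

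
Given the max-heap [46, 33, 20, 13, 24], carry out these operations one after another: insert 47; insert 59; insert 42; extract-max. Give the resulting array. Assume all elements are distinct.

[47, 42, 46, 33, 24, 20, 13]

insert 47:
  append 47 at index 5 → [46, 33, 20, 13, 24, 47]
  47 > parent 20 at index 2, swap → [46, 33, 47, 13, 24, 20]
  47 > parent 46 at index 0, swap → [47, 33, 46, 13, 24, 20]
insert 59:
  append 59 at index 6 → [47, 33, 46, 13, 24, 20, 59]
  59 > parent 46 at index 2, swap → [47, 33, 59, 13, 24, 20, 46]
  59 > parent 47 at index 0, swap → [59, 33, 47, 13, 24, 20, 46]
insert 42:
  append 42 at index 7 → [59, 33, 47, 13, 24, 20, 46, 42]
  42 > parent 13 at index 3, swap → [59, 33, 47, 42, 24, 20, 46, 13]
  42 > parent 33 at index 1, swap → [59, 42, 47, 33, 24, 20, 46, 13]
extract-max → returns 59:
  remove root 59; move last element 13 to root → [13, 42, 47, 33, 24, 20, 46]
  13 vs larger child 47 at index 2, swap → [47, 42, 13, 33, 24, 20, 46]
  13 vs larger child 46 at index 6, swap → [47, 42, 46, 33, 24, 20, 13]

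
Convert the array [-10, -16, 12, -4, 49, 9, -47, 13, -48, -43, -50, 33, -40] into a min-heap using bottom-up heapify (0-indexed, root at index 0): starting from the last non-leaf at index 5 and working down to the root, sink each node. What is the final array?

[-50, -48, -47, -10, -43, -40, 12, 13, -4, -16, 49, 33, 9]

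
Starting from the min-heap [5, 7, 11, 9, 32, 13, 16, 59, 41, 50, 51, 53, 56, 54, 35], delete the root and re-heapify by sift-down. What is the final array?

[7, 9, 11, 35, 32, 13, 16, 59, 41, 50, 51, 53, 56, 54]

remove root 5; move last element 35 to root → [35, 7, 11, 9, 32, 13, 16, 59, 41, 50, 51, 53, 56, 54]
35 vs smaller child 7 at index 1, swap → [7, 35, 11, 9, 32, 13, 16, 59, 41, 50, 51, 53, 56, 54]
35 vs smaller child 9 at index 3, swap → [7, 9, 11, 35, 32, 13, 16, 59, 41, 50, 51, 53, 56, 54]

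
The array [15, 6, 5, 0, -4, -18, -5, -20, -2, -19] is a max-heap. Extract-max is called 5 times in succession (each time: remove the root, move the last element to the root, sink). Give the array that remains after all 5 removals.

extract-max #1 returns 15:
  remove root 15; move last element -19 to root → [-19, 6, 5, 0, -4, -18, -5, -20, -2]
  -19 vs larger child 6 at index 1, swap → [6, -19, 5, 0, -4, -18, -5, -20, -2]
  -19 vs larger child 0 at index 3, swap → [6, 0, 5, -19, -4, -18, -5, -20, -2]
  -19 vs larger child -2 at index 8, swap → [6, 0, 5, -2, -4, -18, -5, -20, -19]
extract-max #2 returns 6:
  remove root 6; move last element -19 to root → [-19, 0, 5, -2, -4, -18, -5, -20]
  -19 vs larger child 5 at index 2, swap → [5, 0, -19, -2, -4, -18, -5, -20]
  -19 vs larger child -5 at index 6, swap → [5, 0, -5, -2, -4, -18, -19, -20]
extract-max #3 returns 5:
  remove root 5; move last element -20 to root → [-20, 0, -5, -2, -4, -18, -19]
  -20 vs larger child 0 at index 1, swap → [0, -20, -5, -2, -4, -18, -19]
  -20 vs larger child -2 at index 3, swap → [0, -2, -5, -20, -4, -18, -19]
extract-max #4 returns 0:
  remove root 0; move last element -19 to root → [-19, -2, -5, -20, -4, -18]
  -19 vs larger child -2 at index 1, swap → [-2, -19, -5, -20, -4, -18]
  -19 vs larger child -4 at index 4, swap → [-2, -4, -5, -20, -19, -18]
extract-max #5 returns -2:
  remove root -2; move last element -18 to root → [-18, -4, -5, -20, -19]
  -18 vs larger child -4 at index 1, swap → [-4, -18, -5, -20, -19]

[-4, -18, -5, -20, -19]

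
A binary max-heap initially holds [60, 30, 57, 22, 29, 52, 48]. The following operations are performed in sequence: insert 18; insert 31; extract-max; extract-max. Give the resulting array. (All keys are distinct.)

[52, 31, 48, 30, 29, 22, 18]

insert 18:
  append 18 at index 7 → [60, 30, 57, 22, 29, 52, 48, 18] (no swap needed)
insert 31:
  append 31 at index 8 → [60, 30, 57, 22, 29, 52, 48, 18, 31]
  31 > parent 22 at index 3, swap → [60, 30, 57, 31, 29, 52, 48, 18, 22]
  31 > parent 30 at index 1, swap → [60, 31, 57, 30, 29, 52, 48, 18, 22]
extract-max → returns 60:
  remove root 60; move last element 22 to root → [22, 31, 57, 30, 29, 52, 48, 18]
  22 vs larger child 57 at index 2, swap → [57, 31, 22, 30, 29, 52, 48, 18]
  22 vs larger child 52 at index 5, swap → [57, 31, 52, 30, 29, 22, 48, 18]
extract-max → returns 57:
  remove root 57; move last element 18 to root → [18, 31, 52, 30, 29, 22, 48]
  18 vs larger child 52 at index 2, swap → [52, 31, 18, 30, 29, 22, 48]
  18 vs larger child 48 at index 6, swap → [52, 31, 48, 30, 29, 22, 18]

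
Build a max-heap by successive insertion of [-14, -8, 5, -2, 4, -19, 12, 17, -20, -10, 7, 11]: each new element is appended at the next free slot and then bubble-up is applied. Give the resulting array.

[17, 12, 11, 4, 7, 5, -8, -14, -20, -10, -2, -19]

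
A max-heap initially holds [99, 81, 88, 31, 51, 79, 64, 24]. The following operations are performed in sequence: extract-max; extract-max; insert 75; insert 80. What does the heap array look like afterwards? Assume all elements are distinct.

extract-max → returns 99:
  remove root 99; move last element 24 to root → [24, 81, 88, 31, 51, 79, 64]
  24 vs larger child 88 at index 2, swap → [88, 81, 24, 31, 51, 79, 64]
  24 vs larger child 79 at index 5, swap → [88, 81, 79, 31, 51, 24, 64]
extract-max → returns 88:
  remove root 88; move last element 64 to root → [64, 81, 79, 31, 51, 24]
  64 vs larger child 81 at index 1, swap → [81, 64, 79, 31, 51, 24]
insert 75:
  append 75 at index 6 → [81, 64, 79, 31, 51, 24, 75] (no swap needed)
insert 80:
  append 80 at index 7 → [81, 64, 79, 31, 51, 24, 75, 80]
  80 > parent 31 at index 3, swap → [81, 64, 79, 80, 51, 24, 75, 31]
  80 > parent 64 at index 1, swap → [81, 80, 79, 64, 51, 24, 75, 31]

[81, 80, 79, 64, 51, 24, 75, 31]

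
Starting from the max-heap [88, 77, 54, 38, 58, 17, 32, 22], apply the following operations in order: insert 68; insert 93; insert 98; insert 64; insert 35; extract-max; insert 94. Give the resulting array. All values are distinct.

insert 68:
  append 68 at index 8 → [88, 77, 54, 38, 58, 17, 32, 22, 68]
  68 > parent 38 at index 3, swap → [88, 77, 54, 68, 58, 17, 32, 22, 38]
insert 93:
  append 93 at index 9 → [88, 77, 54, 68, 58, 17, 32, 22, 38, 93]
  93 > parent 58 at index 4, swap → [88, 77, 54, 68, 93, 17, 32, 22, 38, 58]
  93 > parent 77 at index 1, swap → [88, 93, 54, 68, 77, 17, 32, 22, 38, 58]
  93 > parent 88 at index 0, swap → [93, 88, 54, 68, 77, 17, 32, 22, 38, 58]
insert 98:
  append 98 at index 10 → [93, 88, 54, 68, 77, 17, 32, 22, 38, 58, 98]
  98 > parent 77 at index 4, swap → [93, 88, 54, 68, 98, 17, 32, 22, 38, 58, 77]
  98 > parent 88 at index 1, swap → [93, 98, 54, 68, 88, 17, 32, 22, 38, 58, 77]
  98 > parent 93 at index 0, swap → [98, 93, 54, 68, 88, 17, 32, 22, 38, 58, 77]
insert 64:
  append 64 at index 11 → [98, 93, 54, 68, 88, 17, 32, 22, 38, 58, 77, 64]
  64 > parent 17 at index 5, swap → [98, 93, 54, 68, 88, 64, 32, 22, 38, 58, 77, 17]
  64 > parent 54 at index 2, swap → [98, 93, 64, 68, 88, 54, 32, 22, 38, 58, 77, 17]
insert 35:
  append 35 at index 12 → [98, 93, 64, 68, 88, 54, 32, 22, 38, 58, 77, 17, 35] (no swap needed)
extract-max → returns 98:
  remove root 98; move last element 35 to root → [35, 93, 64, 68, 88, 54, 32, 22, 38, 58, 77, 17]
  35 vs larger child 93 at index 1, swap → [93, 35, 64, 68, 88, 54, 32, 22, 38, 58, 77, 17]
  35 vs larger child 88 at index 4, swap → [93, 88, 64, 68, 35, 54, 32, 22, 38, 58, 77, 17]
  35 vs larger child 77 at index 10, swap → [93, 88, 64, 68, 77, 54, 32, 22, 38, 58, 35, 17]
insert 94:
  append 94 at index 12 → [93, 88, 64, 68, 77, 54, 32, 22, 38, 58, 35, 17, 94]
  94 > parent 54 at index 5, swap → [93, 88, 64, 68, 77, 94, 32, 22, 38, 58, 35, 17, 54]
  94 > parent 64 at index 2, swap → [93, 88, 94, 68, 77, 64, 32, 22, 38, 58, 35, 17, 54]
  94 > parent 93 at index 0, swap → [94, 88, 93, 68, 77, 64, 32, 22, 38, 58, 35, 17, 54]

[94, 88, 93, 68, 77, 64, 32, 22, 38, 58, 35, 17, 54]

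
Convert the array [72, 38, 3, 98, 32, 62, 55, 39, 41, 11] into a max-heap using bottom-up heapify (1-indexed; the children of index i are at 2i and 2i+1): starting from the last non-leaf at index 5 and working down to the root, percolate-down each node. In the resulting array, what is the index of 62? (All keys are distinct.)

sift down from index 5: already satisfies heap property
sift down from index 4: already satisfies heap property
sift down from index 3:
  3 vs larger child 62 at index 6, swap → [72, 38, 62, 98, 32, 3, 55, 39, 41, 11]
sift down from index 2:
  38 vs larger child 98 at index 4, swap → [72, 98, 62, 38, 32, 3, 55, 39, 41, 11]
  38 vs larger child 41 at index 9, swap → [72, 98, 62, 41, 32, 3, 55, 39, 38, 11]
sift down from index 1:
  72 vs larger child 98 at index 2, swap → [98, 72, 62, 41, 32, 3, 55, 39, 38, 11]
resulting array: [98, 72, 62, 41, 32, 3, 55, 39, 38, 11]

3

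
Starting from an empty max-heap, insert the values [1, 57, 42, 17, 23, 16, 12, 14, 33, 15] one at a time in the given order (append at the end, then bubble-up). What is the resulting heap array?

Insert 1:
  append 1 at index 0 → [1] (no swap needed)
Insert 57:
  append 57 at index 1 → [1, 57]
  57 > parent 1 at index 0, swap → [57, 1]
Insert 42:
  append 42 at index 2 → [57, 1, 42] (no swap needed)
Insert 17:
  append 17 at index 3 → [57, 1, 42, 17]
  17 > parent 1 at index 1, swap → [57, 17, 42, 1]
Insert 23:
  append 23 at index 4 → [57, 17, 42, 1, 23]
  23 > parent 17 at index 1, swap → [57, 23, 42, 1, 17]
Insert 16:
  append 16 at index 5 → [57, 23, 42, 1, 17, 16] (no swap needed)
Insert 12:
  append 12 at index 6 → [57, 23, 42, 1, 17, 16, 12] (no swap needed)
Insert 14:
  append 14 at index 7 → [57, 23, 42, 1, 17, 16, 12, 14]
  14 > parent 1 at index 3, swap → [57, 23, 42, 14, 17, 16, 12, 1]
Insert 33:
  append 33 at index 8 → [57, 23, 42, 14, 17, 16, 12, 1, 33]
  33 > parent 14 at index 3, swap → [57, 23, 42, 33, 17, 16, 12, 1, 14]
  33 > parent 23 at index 1, swap → [57, 33, 42, 23, 17, 16, 12, 1, 14]
Insert 15:
  append 15 at index 9 → [57, 33, 42, 23, 17, 16, 12, 1, 14, 15] (no swap needed)

[57, 33, 42, 23, 17, 16, 12, 1, 14, 15]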